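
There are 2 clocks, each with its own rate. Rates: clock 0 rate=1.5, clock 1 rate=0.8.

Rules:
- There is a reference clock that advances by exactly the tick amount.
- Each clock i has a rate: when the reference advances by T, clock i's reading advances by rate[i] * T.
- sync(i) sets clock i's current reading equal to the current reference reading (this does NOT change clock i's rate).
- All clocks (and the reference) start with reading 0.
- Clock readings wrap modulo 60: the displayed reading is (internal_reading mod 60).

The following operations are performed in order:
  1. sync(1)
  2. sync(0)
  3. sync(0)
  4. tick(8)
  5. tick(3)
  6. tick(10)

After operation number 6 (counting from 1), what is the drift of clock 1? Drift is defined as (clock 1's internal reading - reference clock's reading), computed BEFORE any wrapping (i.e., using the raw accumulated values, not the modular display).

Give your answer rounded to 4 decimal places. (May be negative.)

Answer: -4.2000

Derivation:
After op 1 sync(1): ref=0.0000 raw=[0.0000 0.0000]
After op 2 sync(0): ref=0.0000 raw=[0.0000 0.0000]
After op 3 sync(0): ref=0.0000 raw=[0.0000 0.0000]
After op 4 tick(8): ref=8.0000 raw=[12.0000 6.4000]
After op 5 tick(3): ref=11.0000 raw=[16.5000 8.8000]
After op 6 tick(10): ref=21.0000 raw=[31.5000 16.8000]
Drift of clock 1 after op 6: 16.8000 - 21.0000 = -4.2000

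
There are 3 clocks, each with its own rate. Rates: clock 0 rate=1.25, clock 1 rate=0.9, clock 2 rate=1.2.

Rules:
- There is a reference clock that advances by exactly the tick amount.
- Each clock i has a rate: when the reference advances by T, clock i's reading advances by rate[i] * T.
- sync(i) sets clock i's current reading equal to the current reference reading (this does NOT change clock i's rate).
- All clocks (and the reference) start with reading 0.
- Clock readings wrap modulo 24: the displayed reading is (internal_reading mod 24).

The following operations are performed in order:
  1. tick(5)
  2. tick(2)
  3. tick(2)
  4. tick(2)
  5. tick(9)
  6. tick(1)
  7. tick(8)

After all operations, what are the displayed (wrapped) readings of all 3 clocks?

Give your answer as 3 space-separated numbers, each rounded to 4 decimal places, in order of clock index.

Answer: 12.2500 2.1000 10.8000

Derivation:
After op 1 tick(5): ref=5.0000 raw=[6.2500 4.5000 6.0000]
After op 2 tick(2): ref=7.0000 raw=[8.7500 6.3000 8.4000]
After op 3 tick(2): ref=9.0000 raw=[11.2500 8.1000 10.8000]
After op 4 tick(2): ref=11.0000 raw=[13.7500 9.9000 13.2000]
After op 5 tick(9): ref=20.0000 raw=[25.0000 18.0000 24.0000]
After op 6 tick(1): ref=21.0000 raw=[26.2500 18.9000 25.2000]
After op 7 tick(8): ref=29.0000 raw=[36.2500 26.1000 34.8000]
Wrap final raw readings (mod 24): 36.2500 mod 24 = 12.2500; 26.1000 mod 24 = 2.1000; 34.8000 mod 24 = 10.8000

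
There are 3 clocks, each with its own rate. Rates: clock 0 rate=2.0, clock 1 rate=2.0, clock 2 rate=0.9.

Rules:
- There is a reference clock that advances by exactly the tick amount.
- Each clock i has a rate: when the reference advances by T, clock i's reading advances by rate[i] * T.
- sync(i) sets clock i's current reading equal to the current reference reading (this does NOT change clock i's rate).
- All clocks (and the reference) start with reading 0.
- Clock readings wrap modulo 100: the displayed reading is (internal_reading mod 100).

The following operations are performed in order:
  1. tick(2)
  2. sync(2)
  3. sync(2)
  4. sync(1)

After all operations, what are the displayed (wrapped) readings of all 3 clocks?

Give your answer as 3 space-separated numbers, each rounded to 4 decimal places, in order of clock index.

After op 1 tick(2): ref=2.0000 raw=[4.0000 4.0000 1.8000]
After op 2 sync(2): ref=2.0000 raw=[4.0000 4.0000 2.0000]
After op 3 sync(2): ref=2.0000 raw=[4.0000 4.0000 2.0000]
After op 4 sync(1): ref=2.0000 raw=[4.0000 2.0000 2.0000]
Wrap final raw readings (mod 100): 4.0000 mod 100 = 4.0000; 2.0000 mod 100 = 2.0000; 2.0000 mod 100 = 2.0000

Answer: 4.0000 2.0000 2.0000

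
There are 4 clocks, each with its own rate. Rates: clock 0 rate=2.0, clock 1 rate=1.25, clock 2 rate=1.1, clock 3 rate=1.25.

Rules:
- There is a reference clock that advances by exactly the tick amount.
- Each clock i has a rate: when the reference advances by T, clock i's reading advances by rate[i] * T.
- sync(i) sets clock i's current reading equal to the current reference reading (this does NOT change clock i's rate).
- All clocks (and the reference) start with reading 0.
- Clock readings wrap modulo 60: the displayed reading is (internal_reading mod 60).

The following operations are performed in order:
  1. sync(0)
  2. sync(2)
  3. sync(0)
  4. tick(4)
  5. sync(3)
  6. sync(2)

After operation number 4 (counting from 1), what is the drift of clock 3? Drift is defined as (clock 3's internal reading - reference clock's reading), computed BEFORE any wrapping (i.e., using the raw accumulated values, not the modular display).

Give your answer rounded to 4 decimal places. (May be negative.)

After op 1 sync(0): ref=0.0000 raw=[0.0000 0.0000 0.0000 0.0000]
After op 2 sync(2): ref=0.0000 raw=[0.0000 0.0000 0.0000 0.0000]
After op 3 sync(0): ref=0.0000 raw=[0.0000 0.0000 0.0000 0.0000]
After op 4 tick(4): ref=4.0000 raw=[8.0000 5.0000 4.4000 5.0000]
Drift of clock 3 after op 4: 5.0000 - 4.0000 = 1.0000

Answer: 1.0000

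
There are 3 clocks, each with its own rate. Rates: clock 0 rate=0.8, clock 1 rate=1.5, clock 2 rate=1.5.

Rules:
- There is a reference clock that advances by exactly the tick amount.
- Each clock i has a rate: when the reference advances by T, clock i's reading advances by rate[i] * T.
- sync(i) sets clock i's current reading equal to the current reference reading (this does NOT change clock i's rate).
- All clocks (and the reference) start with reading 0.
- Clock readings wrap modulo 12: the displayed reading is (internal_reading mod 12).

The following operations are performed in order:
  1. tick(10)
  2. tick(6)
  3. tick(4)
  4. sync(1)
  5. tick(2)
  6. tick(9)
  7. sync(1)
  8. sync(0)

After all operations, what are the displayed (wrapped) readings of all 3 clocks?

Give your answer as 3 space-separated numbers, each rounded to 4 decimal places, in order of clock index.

Answer: 7.0000 7.0000 10.5000

Derivation:
After op 1 tick(10): ref=10.0000 raw=[8.0000 15.0000 15.0000]
After op 2 tick(6): ref=16.0000 raw=[12.8000 24.0000 24.0000]
After op 3 tick(4): ref=20.0000 raw=[16.0000 30.0000 30.0000]
After op 4 sync(1): ref=20.0000 raw=[16.0000 20.0000 30.0000]
After op 5 tick(2): ref=22.0000 raw=[17.6000 23.0000 33.0000]
After op 6 tick(9): ref=31.0000 raw=[24.8000 36.5000 46.5000]
After op 7 sync(1): ref=31.0000 raw=[24.8000 31.0000 46.5000]
After op 8 sync(0): ref=31.0000 raw=[31.0000 31.0000 46.5000]
Wrap final raw readings (mod 12): 31.0000 mod 12 = 7.0000; 31.0000 mod 12 = 7.0000; 46.5000 mod 12 = 10.5000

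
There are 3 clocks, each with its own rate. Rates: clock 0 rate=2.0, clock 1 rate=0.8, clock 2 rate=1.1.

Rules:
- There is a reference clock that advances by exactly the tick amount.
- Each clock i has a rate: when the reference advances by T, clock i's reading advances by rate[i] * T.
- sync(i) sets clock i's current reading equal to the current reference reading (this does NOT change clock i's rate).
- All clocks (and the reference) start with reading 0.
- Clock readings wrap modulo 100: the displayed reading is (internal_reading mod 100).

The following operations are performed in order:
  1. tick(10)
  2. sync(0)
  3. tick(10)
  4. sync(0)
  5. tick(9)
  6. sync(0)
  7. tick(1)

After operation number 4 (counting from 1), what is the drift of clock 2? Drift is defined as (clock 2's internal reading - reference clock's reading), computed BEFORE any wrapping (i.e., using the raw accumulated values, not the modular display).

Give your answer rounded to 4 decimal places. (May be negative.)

Answer: 2.0000

Derivation:
After op 1 tick(10): ref=10.0000 raw=[20.0000 8.0000 11.0000]
After op 2 sync(0): ref=10.0000 raw=[10.0000 8.0000 11.0000]
After op 3 tick(10): ref=20.0000 raw=[30.0000 16.0000 22.0000]
After op 4 sync(0): ref=20.0000 raw=[20.0000 16.0000 22.0000]
Drift of clock 2 after op 4: 22.0000 - 20.0000 = 2.0000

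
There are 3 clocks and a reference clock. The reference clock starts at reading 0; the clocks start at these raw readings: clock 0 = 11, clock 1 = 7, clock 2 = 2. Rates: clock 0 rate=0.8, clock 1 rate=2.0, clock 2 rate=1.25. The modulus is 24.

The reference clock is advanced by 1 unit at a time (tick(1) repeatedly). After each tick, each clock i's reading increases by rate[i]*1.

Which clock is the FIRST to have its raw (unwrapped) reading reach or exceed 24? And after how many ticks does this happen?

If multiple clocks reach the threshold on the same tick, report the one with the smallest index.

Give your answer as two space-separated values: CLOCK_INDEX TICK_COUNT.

clock 0: start=11, rate=0.8, needs 24-11 = 13; ticks = ceil(13/0.8) = ceil(16.2500) = 17; reading at tick 17 = 11 + 0.8*17 = 24.6000
clock 1: start=7, rate=2.0, needs 24-7 = 17; ticks = ceil(17/2.0) = ceil(8.5000) = 9; reading at tick 9 = 7 + 2.0*9 = 25.0000
clock 2: start=2, rate=1.25, needs 24-2 = 22; ticks = ceil(22/1.25) = ceil(17.6000) = 18; reading at tick 18 = 2 + 1.25*18 = 24.5000
Minimum tick count = 9; winners = [1]; smallest index = 1

Answer: 1 9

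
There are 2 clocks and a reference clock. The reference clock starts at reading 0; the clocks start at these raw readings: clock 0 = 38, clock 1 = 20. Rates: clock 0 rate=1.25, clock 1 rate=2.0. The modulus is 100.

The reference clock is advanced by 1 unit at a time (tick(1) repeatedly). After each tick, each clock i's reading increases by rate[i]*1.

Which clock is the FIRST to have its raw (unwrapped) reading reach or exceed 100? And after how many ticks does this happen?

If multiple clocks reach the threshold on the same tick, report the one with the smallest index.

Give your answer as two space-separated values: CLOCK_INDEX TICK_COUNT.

clock 0: start=38, rate=1.25, needs 100-38 = 62; ticks = ceil(62/1.25) = ceil(49.6000) = 50; reading at tick 50 = 38 + 1.25*50 = 100.5000
clock 1: start=20, rate=2.0, needs 100-20 = 80; ticks = ceil(80/2.0) = ceil(40.0000) = 40; reading at tick 40 = 20 + 2.0*40 = 100.0000
Minimum tick count = 40; winners = [1]; smallest index = 1

Answer: 1 40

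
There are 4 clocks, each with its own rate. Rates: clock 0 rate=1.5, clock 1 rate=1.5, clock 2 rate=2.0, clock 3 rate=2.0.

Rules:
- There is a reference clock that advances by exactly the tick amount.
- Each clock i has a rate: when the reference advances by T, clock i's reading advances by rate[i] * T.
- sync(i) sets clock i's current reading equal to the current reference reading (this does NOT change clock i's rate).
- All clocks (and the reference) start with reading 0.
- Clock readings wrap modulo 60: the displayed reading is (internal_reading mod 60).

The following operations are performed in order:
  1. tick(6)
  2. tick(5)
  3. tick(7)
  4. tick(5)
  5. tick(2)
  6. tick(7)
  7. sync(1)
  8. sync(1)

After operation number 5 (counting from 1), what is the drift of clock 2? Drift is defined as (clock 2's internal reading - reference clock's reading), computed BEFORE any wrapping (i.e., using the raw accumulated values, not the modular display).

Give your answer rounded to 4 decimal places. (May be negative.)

Answer: 25.0000

Derivation:
After op 1 tick(6): ref=6.0000 raw=[9.0000 9.0000 12.0000 12.0000]
After op 2 tick(5): ref=11.0000 raw=[16.5000 16.5000 22.0000 22.0000]
After op 3 tick(7): ref=18.0000 raw=[27.0000 27.0000 36.0000 36.0000]
After op 4 tick(5): ref=23.0000 raw=[34.5000 34.5000 46.0000 46.0000]
After op 5 tick(2): ref=25.0000 raw=[37.5000 37.5000 50.0000 50.0000]
Drift of clock 2 after op 5: 50.0000 - 25.0000 = 25.0000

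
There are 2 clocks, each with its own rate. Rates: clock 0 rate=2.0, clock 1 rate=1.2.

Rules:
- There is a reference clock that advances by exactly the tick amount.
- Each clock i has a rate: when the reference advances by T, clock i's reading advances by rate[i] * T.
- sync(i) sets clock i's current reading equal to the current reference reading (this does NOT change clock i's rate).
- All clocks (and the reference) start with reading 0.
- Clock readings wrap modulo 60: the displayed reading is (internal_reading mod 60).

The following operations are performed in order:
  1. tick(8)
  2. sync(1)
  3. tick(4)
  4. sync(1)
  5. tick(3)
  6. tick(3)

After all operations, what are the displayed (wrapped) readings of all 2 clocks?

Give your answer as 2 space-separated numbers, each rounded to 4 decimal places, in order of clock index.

After op 1 tick(8): ref=8.0000 raw=[16.0000 9.6000]
After op 2 sync(1): ref=8.0000 raw=[16.0000 8.0000]
After op 3 tick(4): ref=12.0000 raw=[24.0000 12.8000]
After op 4 sync(1): ref=12.0000 raw=[24.0000 12.0000]
After op 5 tick(3): ref=15.0000 raw=[30.0000 15.6000]
After op 6 tick(3): ref=18.0000 raw=[36.0000 19.2000]
Wrap final raw readings (mod 60): 36.0000 mod 60 = 36.0000; 19.2000 mod 60 = 19.2000

Answer: 36.0000 19.2000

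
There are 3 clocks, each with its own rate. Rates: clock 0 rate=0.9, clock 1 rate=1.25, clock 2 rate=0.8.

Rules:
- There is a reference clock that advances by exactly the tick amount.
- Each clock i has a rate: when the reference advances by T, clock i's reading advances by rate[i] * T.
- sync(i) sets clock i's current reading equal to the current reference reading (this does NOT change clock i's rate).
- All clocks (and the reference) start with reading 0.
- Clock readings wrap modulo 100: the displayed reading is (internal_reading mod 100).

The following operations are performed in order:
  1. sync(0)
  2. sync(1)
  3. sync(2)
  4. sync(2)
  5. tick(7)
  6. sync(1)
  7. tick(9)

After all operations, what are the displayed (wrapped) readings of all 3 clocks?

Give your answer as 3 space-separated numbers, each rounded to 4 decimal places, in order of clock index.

After op 1 sync(0): ref=0.0000 raw=[0.0000 0.0000 0.0000]
After op 2 sync(1): ref=0.0000 raw=[0.0000 0.0000 0.0000]
After op 3 sync(2): ref=0.0000 raw=[0.0000 0.0000 0.0000]
After op 4 sync(2): ref=0.0000 raw=[0.0000 0.0000 0.0000]
After op 5 tick(7): ref=7.0000 raw=[6.3000 8.7500 5.6000]
After op 6 sync(1): ref=7.0000 raw=[6.3000 7.0000 5.6000]
After op 7 tick(9): ref=16.0000 raw=[14.4000 18.2500 12.8000]
Wrap final raw readings (mod 100): 14.4000 mod 100 = 14.4000; 18.2500 mod 100 = 18.2500; 12.8000 mod 100 = 12.8000

Answer: 14.4000 18.2500 12.8000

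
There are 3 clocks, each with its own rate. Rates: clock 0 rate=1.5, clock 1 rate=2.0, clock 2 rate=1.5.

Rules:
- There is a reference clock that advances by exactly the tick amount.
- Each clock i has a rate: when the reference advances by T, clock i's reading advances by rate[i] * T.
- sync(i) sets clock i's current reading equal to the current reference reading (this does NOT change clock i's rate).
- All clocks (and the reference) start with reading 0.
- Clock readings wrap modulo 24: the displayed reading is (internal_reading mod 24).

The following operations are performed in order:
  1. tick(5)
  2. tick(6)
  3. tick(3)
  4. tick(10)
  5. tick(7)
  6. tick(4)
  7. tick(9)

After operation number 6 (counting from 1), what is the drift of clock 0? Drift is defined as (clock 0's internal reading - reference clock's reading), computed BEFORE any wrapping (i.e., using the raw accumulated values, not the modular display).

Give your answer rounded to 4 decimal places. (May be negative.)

After op 1 tick(5): ref=5.0000 raw=[7.5000 10.0000 7.5000]
After op 2 tick(6): ref=11.0000 raw=[16.5000 22.0000 16.5000]
After op 3 tick(3): ref=14.0000 raw=[21.0000 28.0000 21.0000]
After op 4 tick(10): ref=24.0000 raw=[36.0000 48.0000 36.0000]
After op 5 tick(7): ref=31.0000 raw=[46.5000 62.0000 46.5000]
After op 6 tick(4): ref=35.0000 raw=[52.5000 70.0000 52.5000]
Drift of clock 0 after op 6: 52.5000 - 35.0000 = 17.5000

Answer: 17.5000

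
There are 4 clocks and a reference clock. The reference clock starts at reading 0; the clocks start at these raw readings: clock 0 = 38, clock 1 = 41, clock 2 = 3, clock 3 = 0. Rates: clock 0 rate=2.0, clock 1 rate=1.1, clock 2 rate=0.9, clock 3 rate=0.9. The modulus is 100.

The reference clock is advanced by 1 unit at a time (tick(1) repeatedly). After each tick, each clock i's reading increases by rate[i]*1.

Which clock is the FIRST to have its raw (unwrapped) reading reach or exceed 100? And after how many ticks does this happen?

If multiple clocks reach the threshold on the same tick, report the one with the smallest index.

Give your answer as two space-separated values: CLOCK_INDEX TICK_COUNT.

Answer: 0 31

Derivation:
clock 0: start=38, rate=2.0, needs 100-38 = 62; ticks = ceil(62/2.0) = ceil(31.0000) = 31; reading at tick 31 = 38 + 2.0*31 = 100.0000
clock 1: start=41, rate=1.1, needs 100-41 = 59; ticks = ceil(59/1.1) = ceil(53.6364) = 54; reading at tick 54 = 41 + 1.1*54 = 100.4000
clock 2: start=3, rate=0.9, needs 100-3 = 97; ticks = ceil(97/0.9) = ceil(107.7778) = 108; reading at tick 108 = 3 + 0.9*108 = 100.2000
clock 3: start=0, rate=0.9, needs 100-0 = 100; ticks = ceil(100/0.9) = ceil(111.1111) = 112; reading at tick 112 = 0 + 0.9*112 = 100.8000
Minimum tick count = 31; winners = [0]; smallest index = 0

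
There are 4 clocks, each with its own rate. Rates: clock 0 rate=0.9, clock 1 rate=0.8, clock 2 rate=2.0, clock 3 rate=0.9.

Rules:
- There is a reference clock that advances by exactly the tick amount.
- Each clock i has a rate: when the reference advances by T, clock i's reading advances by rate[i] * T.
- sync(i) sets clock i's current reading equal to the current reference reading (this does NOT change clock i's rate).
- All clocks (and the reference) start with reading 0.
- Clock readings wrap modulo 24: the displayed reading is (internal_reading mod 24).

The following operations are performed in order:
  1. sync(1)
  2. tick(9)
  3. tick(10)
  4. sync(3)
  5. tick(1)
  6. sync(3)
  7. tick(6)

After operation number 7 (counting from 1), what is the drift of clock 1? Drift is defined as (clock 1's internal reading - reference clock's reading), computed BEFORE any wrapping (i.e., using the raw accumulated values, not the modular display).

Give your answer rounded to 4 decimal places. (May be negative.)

Answer: -5.2000

Derivation:
After op 1 sync(1): ref=0.0000 raw=[0.0000 0.0000 0.0000 0.0000]
After op 2 tick(9): ref=9.0000 raw=[8.1000 7.2000 18.0000 8.1000]
After op 3 tick(10): ref=19.0000 raw=[17.1000 15.2000 38.0000 17.1000]
After op 4 sync(3): ref=19.0000 raw=[17.1000 15.2000 38.0000 19.0000]
After op 5 tick(1): ref=20.0000 raw=[18.0000 16.0000 40.0000 19.9000]
After op 6 sync(3): ref=20.0000 raw=[18.0000 16.0000 40.0000 20.0000]
After op 7 tick(6): ref=26.0000 raw=[23.4000 20.8000 52.0000 25.4000]
Drift of clock 1 after op 7: 20.8000 - 26.0000 = -5.2000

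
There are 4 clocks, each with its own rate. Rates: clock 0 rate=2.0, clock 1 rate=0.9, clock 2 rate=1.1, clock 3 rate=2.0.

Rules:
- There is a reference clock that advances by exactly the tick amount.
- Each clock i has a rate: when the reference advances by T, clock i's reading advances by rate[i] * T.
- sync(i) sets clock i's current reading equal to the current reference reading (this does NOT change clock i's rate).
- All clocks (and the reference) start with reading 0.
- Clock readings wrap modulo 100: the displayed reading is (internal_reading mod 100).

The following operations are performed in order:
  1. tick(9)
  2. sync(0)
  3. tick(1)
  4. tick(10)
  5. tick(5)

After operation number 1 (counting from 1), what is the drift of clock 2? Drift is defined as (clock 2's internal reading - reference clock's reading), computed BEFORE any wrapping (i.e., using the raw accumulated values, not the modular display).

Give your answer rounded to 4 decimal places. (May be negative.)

Answer: 0.9000

Derivation:
After op 1 tick(9): ref=9.0000 raw=[18.0000 8.1000 9.9000 18.0000]
Drift of clock 2 after op 1: 9.9000 - 9.0000 = 0.9000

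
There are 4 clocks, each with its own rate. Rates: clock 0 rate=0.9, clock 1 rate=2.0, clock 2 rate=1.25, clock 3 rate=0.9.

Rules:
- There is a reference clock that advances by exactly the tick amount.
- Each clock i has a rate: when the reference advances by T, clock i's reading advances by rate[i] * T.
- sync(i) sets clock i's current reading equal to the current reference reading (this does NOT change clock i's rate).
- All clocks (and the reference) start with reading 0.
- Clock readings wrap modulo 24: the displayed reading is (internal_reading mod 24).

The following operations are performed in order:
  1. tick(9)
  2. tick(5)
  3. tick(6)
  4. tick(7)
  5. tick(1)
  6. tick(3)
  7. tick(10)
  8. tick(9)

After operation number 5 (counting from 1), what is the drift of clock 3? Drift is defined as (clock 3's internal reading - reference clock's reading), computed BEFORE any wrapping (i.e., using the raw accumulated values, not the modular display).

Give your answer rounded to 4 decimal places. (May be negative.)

Answer: -2.8000

Derivation:
After op 1 tick(9): ref=9.0000 raw=[8.1000 18.0000 11.2500 8.1000]
After op 2 tick(5): ref=14.0000 raw=[12.6000 28.0000 17.5000 12.6000]
After op 3 tick(6): ref=20.0000 raw=[18.0000 40.0000 25.0000 18.0000]
After op 4 tick(7): ref=27.0000 raw=[24.3000 54.0000 33.7500 24.3000]
After op 5 tick(1): ref=28.0000 raw=[25.2000 56.0000 35.0000 25.2000]
Drift of clock 3 after op 5: 25.2000 - 28.0000 = -2.8000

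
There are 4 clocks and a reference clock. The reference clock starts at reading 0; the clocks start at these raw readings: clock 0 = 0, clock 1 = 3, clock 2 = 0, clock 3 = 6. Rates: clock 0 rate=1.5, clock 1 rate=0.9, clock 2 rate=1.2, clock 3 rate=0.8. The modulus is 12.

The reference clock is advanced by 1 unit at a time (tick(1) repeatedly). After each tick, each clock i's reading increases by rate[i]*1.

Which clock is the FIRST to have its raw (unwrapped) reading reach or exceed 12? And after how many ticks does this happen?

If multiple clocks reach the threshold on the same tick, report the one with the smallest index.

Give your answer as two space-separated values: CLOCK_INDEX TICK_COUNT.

Answer: 0 8

Derivation:
clock 0: start=0, rate=1.5, needs 12-0 = 12; ticks = ceil(12/1.5) = ceil(8.0000) = 8; reading at tick 8 = 0 + 1.5*8 = 12.0000
clock 1: start=3, rate=0.9, needs 12-3 = 9; ticks = ceil(9/0.9) = ceil(10.0000) = 10; reading at tick 10 = 3 + 0.9*10 = 12.0000
clock 2: start=0, rate=1.2, needs 12-0 = 12; ticks = ceil(12/1.2) = ceil(10.0000) = 10; reading at tick 10 = 0 + 1.2*10 = 12.0000
clock 3: start=6, rate=0.8, needs 12-6 = 6; ticks = ceil(6/0.8) = ceil(7.5000) = 8; reading at tick 8 = 6 + 0.8*8 = 12.4000
Minimum tick count = 8; winners = [0, 3]; smallest index = 0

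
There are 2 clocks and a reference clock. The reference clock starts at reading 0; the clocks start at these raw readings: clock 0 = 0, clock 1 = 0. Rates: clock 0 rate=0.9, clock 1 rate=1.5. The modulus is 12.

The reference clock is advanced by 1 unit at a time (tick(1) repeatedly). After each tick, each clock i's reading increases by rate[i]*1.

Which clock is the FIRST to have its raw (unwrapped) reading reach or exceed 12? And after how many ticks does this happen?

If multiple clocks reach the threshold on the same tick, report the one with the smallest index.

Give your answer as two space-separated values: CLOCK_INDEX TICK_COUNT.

clock 0: start=0, rate=0.9, needs 12-0 = 12; ticks = ceil(12/0.9) = ceil(13.3333) = 14; reading at tick 14 = 0 + 0.9*14 = 12.6000
clock 1: start=0, rate=1.5, needs 12-0 = 12; ticks = ceil(12/1.5) = ceil(8.0000) = 8; reading at tick 8 = 0 + 1.5*8 = 12.0000
Minimum tick count = 8; winners = [1]; smallest index = 1

Answer: 1 8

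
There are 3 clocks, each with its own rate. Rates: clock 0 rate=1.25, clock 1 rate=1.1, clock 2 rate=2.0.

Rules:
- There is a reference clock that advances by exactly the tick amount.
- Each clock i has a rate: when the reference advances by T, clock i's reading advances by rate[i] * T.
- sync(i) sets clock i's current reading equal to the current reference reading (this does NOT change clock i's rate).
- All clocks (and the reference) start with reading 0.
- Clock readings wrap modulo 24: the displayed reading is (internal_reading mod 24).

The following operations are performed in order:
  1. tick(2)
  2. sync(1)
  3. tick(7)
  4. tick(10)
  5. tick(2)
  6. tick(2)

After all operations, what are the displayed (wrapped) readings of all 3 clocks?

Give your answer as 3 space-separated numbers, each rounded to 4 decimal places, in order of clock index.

After op 1 tick(2): ref=2.0000 raw=[2.5000 2.2000 4.0000]
After op 2 sync(1): ref=2.0000 raw=[2.5000 2.0000 4.0000]
After op 3 tick(7): ref=9.0000 raw=[11.2500 9.7000 18.0000]
After op 4 tick(10): ref=19.0000 raw=[23.7500 20.7000 38.0000]
After op 5 tick(2): ref=21.0000 raw=[26.2500 22.9000 42.0000]
After op 6 tick(2): ref=23.0000 raw=[28.7500 25.1000 46.0000]
Wrap final raw readings (mod 24): 28.7500 mod 24 = 4.7500; 25.1000 mod 24 = 1.1000; 46.0000 mod 24 = 22.0000

Answer: 4.7500 1.1000 22.0000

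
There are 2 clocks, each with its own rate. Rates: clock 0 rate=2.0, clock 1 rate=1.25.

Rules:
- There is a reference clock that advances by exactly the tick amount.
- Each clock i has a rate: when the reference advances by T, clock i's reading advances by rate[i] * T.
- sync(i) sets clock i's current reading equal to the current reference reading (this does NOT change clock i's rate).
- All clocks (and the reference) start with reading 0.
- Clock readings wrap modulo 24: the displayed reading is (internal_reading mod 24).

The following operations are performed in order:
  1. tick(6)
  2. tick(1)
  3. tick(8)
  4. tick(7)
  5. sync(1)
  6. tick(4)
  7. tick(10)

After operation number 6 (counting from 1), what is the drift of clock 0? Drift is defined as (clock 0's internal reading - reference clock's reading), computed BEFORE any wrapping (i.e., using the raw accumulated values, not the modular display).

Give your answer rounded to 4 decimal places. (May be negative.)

After op 1 tick(6): ref=6.0000 raw=[12.0000 7.5000]
After op 2 tick(1): ref=7.0000 raw=[14.0000 8.7500]
After op 3 tick(8): ref=15.0000 raw=[30.0000 18.7500]
After op 4 tick(7): ref=22.0000 raw=[44.0000 27.5000]
After op 5 sync(1): ref=22.0000 raw=[44.0000 22.0000]
After op 6 tick(4): ref=26.0000 raw=[52.0000 27.0000]
Drift of clock 0 after op 6: 52.0000 - 26.0000 = 26.0000

Answer: 26.0000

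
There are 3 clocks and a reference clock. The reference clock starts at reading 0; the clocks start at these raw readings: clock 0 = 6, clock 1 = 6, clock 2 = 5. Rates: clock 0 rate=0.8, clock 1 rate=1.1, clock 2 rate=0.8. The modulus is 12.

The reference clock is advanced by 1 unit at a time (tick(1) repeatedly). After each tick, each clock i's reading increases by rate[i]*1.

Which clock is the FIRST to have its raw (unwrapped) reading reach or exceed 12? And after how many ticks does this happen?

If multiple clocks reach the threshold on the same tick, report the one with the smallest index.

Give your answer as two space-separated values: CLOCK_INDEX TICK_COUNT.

Answer: 1 6

Derivation:
clock 0: start=6, rate=0.8, needs 12-6 = 6; ticks = ceil(6/0.8) = ceil(7.5000) = 8; reading at tick 8 = 6 + 0.8*8 = 12.4000
clock 1: start=6, rate=1.1, needs 12-6 = 6; ticks = ceil(6/1.1) = ceil(5.4545) = 6; reading at tick 6 = 6 + 1.1*6 = 12.6000
clock 2: start=5, rate=0.8, needs 12-5 = 7; ticks = ceil(7/0.8) = ceil(8.7500) = 9; reading at tick 9 = 5 + 0.8*9 = 12.2000
Minimum tick count = 6; winners = [1]; smallest index = 1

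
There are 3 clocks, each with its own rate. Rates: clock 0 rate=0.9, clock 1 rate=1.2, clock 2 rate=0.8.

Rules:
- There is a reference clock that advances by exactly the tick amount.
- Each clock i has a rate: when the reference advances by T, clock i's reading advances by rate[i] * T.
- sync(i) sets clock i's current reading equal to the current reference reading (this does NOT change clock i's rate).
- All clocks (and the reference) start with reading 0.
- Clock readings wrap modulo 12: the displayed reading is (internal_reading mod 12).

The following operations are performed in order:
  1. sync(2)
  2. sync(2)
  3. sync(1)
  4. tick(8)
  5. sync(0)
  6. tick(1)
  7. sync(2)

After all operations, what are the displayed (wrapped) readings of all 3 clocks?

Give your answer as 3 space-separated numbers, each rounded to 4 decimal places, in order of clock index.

Answer: 8.9000 10.8000 9.0000

Derivation:
After op 1 sync(2): ref=0.0000 raw=[0.0000 0.0000 0.0000]
After op 2 sync(2): ref=0.0000 raw=[0.0000 0.0000 0.0000]
After op 3 sync(1): ref=0.0000 raw=[0.0000 0.0000 0.0000]
After op 4 tick(8): ref=8.0000 raw=[7.2000 9.6000 6.4000]
After op 5 sync(0): ref=8.0000 raw=[8.0000 9.6000 6.4000]
After op 6 tick(1): ref=9.0000 raw=[8.9000 10.8000 7.2000]
After op 7 sync(2): ref=9.0000 raw=[8.9000 10.8000 9.0000]
Wrap final raw readings (mod 12): 8.9000 mod 12 = 8.9000; 10.8000 mod 12 = 10.8000; 9.0000 mod 12 = 9.0000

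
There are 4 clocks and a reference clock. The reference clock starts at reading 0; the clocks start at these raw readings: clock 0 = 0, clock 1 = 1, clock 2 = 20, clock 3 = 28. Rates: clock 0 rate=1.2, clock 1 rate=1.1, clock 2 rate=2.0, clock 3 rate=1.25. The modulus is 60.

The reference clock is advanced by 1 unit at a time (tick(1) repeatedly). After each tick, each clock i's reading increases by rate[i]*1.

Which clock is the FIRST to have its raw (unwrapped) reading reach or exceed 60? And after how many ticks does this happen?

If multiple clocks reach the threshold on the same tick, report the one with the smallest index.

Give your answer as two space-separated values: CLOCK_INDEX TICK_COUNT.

clock 0: start=0, rate=1.2, needs 60-0 = 60; ticks = ceil(60/1.2) = ceil(50.0000) = 50; reading at tick 50 = 0 + 1.2*50 = 60.0000
clock 1: start=1, rate=1.1, needs 60-1 = 59; ticks = ceil(59/1.1) = ceil(53.6364) = 54; reading at tick 54 = 1 + 1.1*54 = 60.4000
clock 2: start=20, rate=2.0, needs 60-20 = 40; ticks = ceil(40/2.0) = ceil(20.0000) = 20; reading at tick 20 = 20 + 2.0*20 = 60.0000
clock 3: start=28, rate=1.25, needs 60-28 = 32; ticks = ceil(32/1.25) = ceil(25.6000) = 26; reading at tick 26 = 28 + 1.25*26 = 60.5000
Minimum tick count = 20; winners = [2]; smallest index = 2

Answer: 2 20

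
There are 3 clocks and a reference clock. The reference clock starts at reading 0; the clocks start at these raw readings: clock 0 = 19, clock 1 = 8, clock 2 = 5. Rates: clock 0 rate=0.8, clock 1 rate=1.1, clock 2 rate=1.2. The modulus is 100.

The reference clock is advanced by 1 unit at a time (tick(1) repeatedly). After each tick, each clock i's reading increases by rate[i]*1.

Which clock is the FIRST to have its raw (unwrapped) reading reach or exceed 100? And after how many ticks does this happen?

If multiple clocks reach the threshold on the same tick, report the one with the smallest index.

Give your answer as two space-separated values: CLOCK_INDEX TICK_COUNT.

Answer: 2 80

Derivation:
clock 0: start=19, rate=0.8, needs 100-19 = 81; ticks = ceil(81/0.8) = ceil(101.2500) = 102; reading at tick 102 = 19 + 0.8*102 = 100.6000
clock 1: start=8, rate=1.1, needs 100-8 = 92; ticks = ceil(92/1.1) = ceil(83.6364) = 84; reading at tick 84 = 8 + 1.1*84 = 100.4000
clock 2: start=5, rate=1.2, needs 100-5 = 95; ticks = ceil(95/1.2) = ceil(79.1667) = 80; reading at tick 80 = 5 + 1.2*80 = 101.0000
Minimum tick count = 80; winners = [2]; smallest index = 2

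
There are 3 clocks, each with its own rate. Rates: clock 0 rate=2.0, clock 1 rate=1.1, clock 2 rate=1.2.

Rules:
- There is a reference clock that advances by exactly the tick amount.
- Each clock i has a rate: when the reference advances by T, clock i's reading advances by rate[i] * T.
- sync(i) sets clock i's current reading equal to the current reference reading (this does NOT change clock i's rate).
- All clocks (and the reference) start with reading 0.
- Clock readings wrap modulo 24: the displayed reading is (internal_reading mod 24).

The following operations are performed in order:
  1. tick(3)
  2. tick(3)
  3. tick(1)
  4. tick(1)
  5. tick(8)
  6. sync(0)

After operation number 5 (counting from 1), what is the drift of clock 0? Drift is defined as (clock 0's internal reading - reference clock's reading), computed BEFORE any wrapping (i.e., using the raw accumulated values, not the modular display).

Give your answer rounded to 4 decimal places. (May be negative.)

Answer: 16.0000

Derivation:
After op 1 tick(3): ref=3.0000 raw=[6.0000 3.3000 3.6000]
After op 2 tick(3): ref=6.0000 raw=[12.0000 6.6000 7.2000]
After op 3 tick(1): ref=7.0000 raw=[14.0000 7.7000 8.4000]
After op 4 tick(1): ref=8.0000 raw=[16.0000 8.8000 9.6000]
After op 5 tick(8): ref=16.0000 raw=[32.0000 17.6000 19.2000]
Drift of clock 0 after op 5: 32.0000 - 16.0000 = 16.0000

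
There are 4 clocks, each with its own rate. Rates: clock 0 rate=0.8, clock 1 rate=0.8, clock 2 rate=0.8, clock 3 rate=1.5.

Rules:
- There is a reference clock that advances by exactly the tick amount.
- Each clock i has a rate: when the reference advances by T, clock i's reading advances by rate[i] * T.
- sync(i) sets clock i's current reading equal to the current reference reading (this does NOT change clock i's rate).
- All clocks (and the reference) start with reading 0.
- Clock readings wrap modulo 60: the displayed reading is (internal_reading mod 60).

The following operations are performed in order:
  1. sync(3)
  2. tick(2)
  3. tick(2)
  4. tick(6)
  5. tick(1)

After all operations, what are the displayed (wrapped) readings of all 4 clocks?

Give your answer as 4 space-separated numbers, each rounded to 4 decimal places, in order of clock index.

Answer: 8.8000 8.8000 8.8000 16.5000

Derivation:
After op 1 sync(3): ref=0.0000 raw=[0.0000 0.0000 0.0000 0.0000]
After op 2 tick(2): ref=2.0000 raw=[1.6000 1.6000 1.6000 3.0000]
After op 3 tick(2): ref=4.0000 raw=[3.2000 3.2000 3.2000 6.0000]
After op 4 tick(6): ref=10.0000 raw=[8.0000 8.0000 8.0000 15.0000]
After op 5 tick(1): ref=11.0000 raw=[8.8000 8.8000 8.8000 16.5000]
Wrap final raw readings (mod 60): 8.8000 mod 60 = 8.8000; 8.8000 mod 60 = 8.8000; 8.8000 mod 60 = 8.8000; 16.5000 mod 60 = 16.5000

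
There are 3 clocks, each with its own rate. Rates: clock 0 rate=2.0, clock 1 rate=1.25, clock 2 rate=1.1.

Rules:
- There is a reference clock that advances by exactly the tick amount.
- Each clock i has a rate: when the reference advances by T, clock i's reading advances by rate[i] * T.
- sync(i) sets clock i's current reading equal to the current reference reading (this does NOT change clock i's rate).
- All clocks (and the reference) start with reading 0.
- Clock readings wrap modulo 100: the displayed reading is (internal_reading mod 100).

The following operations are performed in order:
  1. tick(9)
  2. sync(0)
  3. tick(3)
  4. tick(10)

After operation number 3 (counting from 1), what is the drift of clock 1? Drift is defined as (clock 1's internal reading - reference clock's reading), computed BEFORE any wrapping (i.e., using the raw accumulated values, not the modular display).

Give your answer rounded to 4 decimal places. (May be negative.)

Answer: 3.0000

Derivation:
After op 1 tick(9): ref=9.0000 raw=[18.0000 11.2500 9.9000]
After op 2 sync(0): ref=9.0000 raw=[9.0000 11.2500 9.9000]
After op 3 tick(3): ref=12.0000 raw=[15.0000 15.0000 13.2000]
Drift of clock 1 after op 3: 15.0000 - 12.0000 = 3.0000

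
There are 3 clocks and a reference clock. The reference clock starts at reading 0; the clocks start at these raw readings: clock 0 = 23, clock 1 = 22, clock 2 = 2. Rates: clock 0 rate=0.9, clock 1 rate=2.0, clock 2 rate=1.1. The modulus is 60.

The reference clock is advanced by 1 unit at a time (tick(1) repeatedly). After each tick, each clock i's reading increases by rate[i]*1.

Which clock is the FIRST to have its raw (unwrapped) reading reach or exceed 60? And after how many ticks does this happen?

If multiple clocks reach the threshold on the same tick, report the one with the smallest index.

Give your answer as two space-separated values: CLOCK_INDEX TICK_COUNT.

Answer: 1 19

Derivation:
clock 0: start=23, rate=0.9, needs 60-23 = 37; ticks = ceil(37/0.9) = ceil(41.1111) = 42; reading at tick 42 = 23 + 0.9*42 = 60.8000
clock 1: start=22, rate=2.0, needs 60-22 = 38; ticks = ceil(38/2.0) = ceil(19.0000) = 19; reading at tick 19 = 22 + 2.0*19 = 60.0000
clock 2: start=2, rate=1.1, needs 60-2 = 58; ticks = ceil(58/1.1) = ceil(52.7273) = 53; reading at tick 53 = 2 + 1.1*53 = 60.3000
Minimum tick count = 19; winners = [1]; smallest index = 1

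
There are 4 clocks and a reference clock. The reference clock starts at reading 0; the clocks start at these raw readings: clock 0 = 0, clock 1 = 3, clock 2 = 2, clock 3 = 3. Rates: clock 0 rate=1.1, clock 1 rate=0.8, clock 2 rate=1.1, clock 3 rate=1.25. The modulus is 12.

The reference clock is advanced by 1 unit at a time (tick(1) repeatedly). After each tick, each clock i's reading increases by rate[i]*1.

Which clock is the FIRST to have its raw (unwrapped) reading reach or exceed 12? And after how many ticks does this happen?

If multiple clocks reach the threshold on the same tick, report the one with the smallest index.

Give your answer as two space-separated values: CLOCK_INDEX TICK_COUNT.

clock 0: start=0, rate=1.1, needs 12-0 = 12; ticks = ceil(12/1.1) = ceil(10.9091) = 11; reading at tick 11 = 0 + 1.1*11 = 12.1000
clock 1: start=3, rate=0.8, needs 12-3 = 9; ticks = ceil(9/0.8) = ceil(11.2500) = 12; reading at tick 12 = 3 + 0.8*12 = 12.6000
clock 2: start=2, rate=1.1, needs 12-2 = 10; ticks = ceil(10/1.1) = ceil(9.0909) = 10; reading at tick 10 = 2 + 1.1*10 = 13.0000
clock 3: start=3, rate=1.25, needs 12-3 = 9; ticks = ceil(9/1.25) = ceil(7.2000) = 8; reading at tick 8 = 3 + 1.25*8 = 13.0000
Minimum tick count = 8; winners = [3]; smallest index = 3

Answer: 3 8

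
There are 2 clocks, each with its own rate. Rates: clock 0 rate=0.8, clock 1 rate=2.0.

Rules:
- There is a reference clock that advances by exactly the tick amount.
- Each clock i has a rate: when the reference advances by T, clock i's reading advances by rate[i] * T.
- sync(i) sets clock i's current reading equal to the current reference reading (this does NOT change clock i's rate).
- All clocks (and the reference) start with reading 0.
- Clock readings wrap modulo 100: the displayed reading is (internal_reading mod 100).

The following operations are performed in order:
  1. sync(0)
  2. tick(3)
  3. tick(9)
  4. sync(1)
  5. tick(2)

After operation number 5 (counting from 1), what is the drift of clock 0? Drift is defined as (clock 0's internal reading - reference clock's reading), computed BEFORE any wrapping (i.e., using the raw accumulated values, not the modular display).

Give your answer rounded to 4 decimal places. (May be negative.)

After op 1 sync(0): ref=0.0000 raw=[0.0000 0.0000]
After op 2 tick(3): ref=3.0000 raw=[2.4000 6.0000]
After op 3 tick(9): ref=12.0000 raw=[9.6000 24.0000]
After op 4 sync(1): ref=12.0000 raw=[9.6000 12.0000]
After op 5 tick(2): ref=14.0000 raw=[11.2000 16.0000]
Drift of clock 0 after op 5: 11.2000 - 14.0000 = -2.8000

Answer: -2.8000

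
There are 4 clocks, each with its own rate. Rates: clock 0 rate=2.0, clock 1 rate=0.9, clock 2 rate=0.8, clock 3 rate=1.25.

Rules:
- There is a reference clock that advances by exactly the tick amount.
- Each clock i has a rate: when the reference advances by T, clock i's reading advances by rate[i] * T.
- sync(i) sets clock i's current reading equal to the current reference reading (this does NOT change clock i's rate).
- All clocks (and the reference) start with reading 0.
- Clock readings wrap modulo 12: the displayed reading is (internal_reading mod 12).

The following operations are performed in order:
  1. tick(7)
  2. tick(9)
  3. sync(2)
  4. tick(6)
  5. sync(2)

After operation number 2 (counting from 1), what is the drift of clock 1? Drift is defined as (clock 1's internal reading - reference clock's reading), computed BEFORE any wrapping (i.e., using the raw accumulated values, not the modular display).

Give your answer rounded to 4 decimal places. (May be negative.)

Answer: -1.6000

Derivation:
After op 1 tick(7): ref=7.0000 raw=[14.0000 6.3000 5.6000 8.7500]
After op 2 tick(9): ref=16.0000 raw=[32.0000 14.4000 12.8000 20.0000]
Drift of clock 1 after op 2: 14.4000 - 16.0000 = -1.6000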